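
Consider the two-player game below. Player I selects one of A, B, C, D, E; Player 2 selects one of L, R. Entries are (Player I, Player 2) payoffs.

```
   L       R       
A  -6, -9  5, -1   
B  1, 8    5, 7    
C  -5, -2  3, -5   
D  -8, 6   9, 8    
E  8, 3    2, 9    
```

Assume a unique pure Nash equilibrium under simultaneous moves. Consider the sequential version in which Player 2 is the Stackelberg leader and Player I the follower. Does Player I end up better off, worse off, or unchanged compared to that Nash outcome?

Solve by backward induction (Player 2 leads).
- L: Player I compares -6, 1, -5, -8, 8 and picks E; Player 2 would get 3.
- R: Player I compares 5, 5, 3, 9, 2 and picks D; Player 2 would get 8.
Player 2's induced payoffs are 3, 8, so Player 2 commits to R. Subgame-perfect outcome: (D, R) with payoffs (9, 8).
Now find the simultaneous Nash equilibrium.
Player I's best replies: L→E; R→D.
Player 2's best replies: A→R; B→L; C→L; D→R; E→R.
The unique mutual best reply is (D, R), giving (9, 8).
Player I earns 9 sequentially versus 9 at the Nash outcome: unchanged.

unchanged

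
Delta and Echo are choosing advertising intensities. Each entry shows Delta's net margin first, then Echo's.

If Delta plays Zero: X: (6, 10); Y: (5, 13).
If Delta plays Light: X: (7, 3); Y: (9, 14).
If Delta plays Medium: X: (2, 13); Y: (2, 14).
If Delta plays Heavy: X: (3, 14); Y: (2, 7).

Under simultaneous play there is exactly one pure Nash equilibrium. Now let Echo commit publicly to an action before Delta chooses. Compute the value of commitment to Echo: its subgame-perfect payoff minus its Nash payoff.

0

Backward induction with Echo moving first.
- X → Delta plays Light (best of 6, 7, 2, 3); Echo gets 3.
- Y → Delta plays Light (best of 5, 9, 2, 2); Echo gets 14.
Maximizing over 3, 14, Echo chooses Y. Subgame-perfect outcome: (Light, Y) with payoffs (9, 14).
Now find the simultaneous Nash equilibrium.
Delta's best replies: X→Light; Y→Light.
Echo's best replies: Zero→Y; Light→Y; Medium→Y; Heavy→X.
The unique mutual best reply is (Light, Y), giving (9, 14).
Echo's commitment gain: 14 − 14 = 0.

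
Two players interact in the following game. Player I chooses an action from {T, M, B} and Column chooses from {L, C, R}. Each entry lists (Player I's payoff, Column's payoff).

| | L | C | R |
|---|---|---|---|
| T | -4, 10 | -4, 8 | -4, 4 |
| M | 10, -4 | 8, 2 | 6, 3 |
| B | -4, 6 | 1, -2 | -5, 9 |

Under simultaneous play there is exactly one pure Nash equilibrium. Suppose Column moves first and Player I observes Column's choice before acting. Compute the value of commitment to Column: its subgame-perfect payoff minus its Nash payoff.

Solve by backward induction (Column leads).
- L: Player I compares -4, 10, -4 and picks M; Column would get -4.
- C: Player I compares -4, 8, 1 and picks M; Column would get 2.
- R: Player I compares -4, 6, -5 and picks M; Column would get 3.
Maximizing over -4, 2, 3, Column chooses R. Subgame-perfect outcome: (M, R) with payoffs (6, 3).
For the simultaneous game, intersect best replies.
Player I's best replies: L→M; C→M; R→M.
Column's best replies: T→L; M→R; B→R.
The unique mutual best reply is (M, R), giving (6, 3).
Column's commitment gain: 3 − 3 = 0.

0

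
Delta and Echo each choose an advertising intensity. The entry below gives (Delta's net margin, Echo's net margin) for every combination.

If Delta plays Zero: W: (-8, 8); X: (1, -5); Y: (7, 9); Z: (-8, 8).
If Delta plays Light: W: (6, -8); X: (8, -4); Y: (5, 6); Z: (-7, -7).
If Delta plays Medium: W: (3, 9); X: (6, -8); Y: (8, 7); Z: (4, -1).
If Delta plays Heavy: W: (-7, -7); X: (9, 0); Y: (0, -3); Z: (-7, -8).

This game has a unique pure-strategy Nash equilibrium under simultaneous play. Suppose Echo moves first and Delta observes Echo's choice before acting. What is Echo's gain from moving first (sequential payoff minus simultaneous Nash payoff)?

Work backward from Delta's decision.
- W: BR = Light, leader payoff -8.
- X: BR = Heavy, leader payoff 0.
- Y: BR = Medium, leader payoff 7.
- Z: BR = Medium, leader payoff -1.
Among -8, 0, 7, -1, the best is 7 at Y. Subgame-perfect outcome: (Medium, Y) with payoffs (8, 7).
Now find the simultaneous Nash equilibrium.
Delta's best replies: W→Light; X→Heavy; Y→Medium; Z→Medium.
Echo's best replies: Zero→Y; Light→Y; Medium→W; Heavy→X.
Only (Heavy, X) has each player best-responding; Nash payoffs (9, 0).
Echo's commitment gain: 7 − 0 = 7.

7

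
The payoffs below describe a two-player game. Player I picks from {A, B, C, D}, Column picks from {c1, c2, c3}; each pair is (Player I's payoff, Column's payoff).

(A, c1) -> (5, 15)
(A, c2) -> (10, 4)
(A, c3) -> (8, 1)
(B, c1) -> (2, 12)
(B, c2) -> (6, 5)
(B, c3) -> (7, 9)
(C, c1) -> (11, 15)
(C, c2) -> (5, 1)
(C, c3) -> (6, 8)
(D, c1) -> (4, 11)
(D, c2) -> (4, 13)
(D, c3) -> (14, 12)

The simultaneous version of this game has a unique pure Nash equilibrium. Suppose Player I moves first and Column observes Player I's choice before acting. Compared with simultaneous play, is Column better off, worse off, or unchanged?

unchanged

Backward induction with Player I moving first.
- A → Column plays c1 (best of 15, 4, 1); Player I gets 5.
- B → Column plays c1 (best of 12, 5, 9); Player I gets 2.
- C → Column plays c1 (best of 15, 1, 8); Player I gets 11.
- D → Column plays c2 (best of 11, 13, 12); Player I gets 4.
Player I's induced payoffs are 5, 2, 11, 4, so Player I commits to C. Subgame-perfect outcome: (C, c1) with payoffs (11, 15).
Under simultaneous play:
Player I's best replies: c1→C; c2→A; c3→D.
Column's best replies: A→c1; B→c1; C→c1; D→c2.
The unique mutual best reply is (C, c1), giving (11, 15).
Column earns 15 sequentially versus 15 at the Nash outcome: unchanged.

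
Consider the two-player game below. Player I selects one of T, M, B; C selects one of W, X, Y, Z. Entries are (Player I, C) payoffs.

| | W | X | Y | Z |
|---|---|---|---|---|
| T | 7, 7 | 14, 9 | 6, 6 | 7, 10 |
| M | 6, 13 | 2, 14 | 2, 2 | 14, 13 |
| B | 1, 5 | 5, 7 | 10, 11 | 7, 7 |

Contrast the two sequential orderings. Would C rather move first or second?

first

If Player I leads: C's best replies are T→Z, M→X, B→Y; Player I's induced payoffs 7, 2, 10; outcome (B, Y), payoffs (10, 11).
If C leads: Player I's best replies are W→T, X→T, Y→B, Z→M; C's induced payoffs 7, 9, 11, 13; outcome (M, Z), payoffs (14, 13).
C gets 13 moving first and 11 moving second, so C prefers to move first.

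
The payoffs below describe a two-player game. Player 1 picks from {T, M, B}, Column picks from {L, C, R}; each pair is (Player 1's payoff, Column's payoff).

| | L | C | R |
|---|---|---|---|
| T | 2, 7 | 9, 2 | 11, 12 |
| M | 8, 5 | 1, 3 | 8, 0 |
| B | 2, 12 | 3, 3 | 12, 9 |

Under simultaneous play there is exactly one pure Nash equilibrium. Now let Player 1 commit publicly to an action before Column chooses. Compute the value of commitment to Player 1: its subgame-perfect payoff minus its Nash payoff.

Backward induction with Player 1 moving first.
- T: Column compares 7, 2, 12 and picks R; Player 1 would get 11.
- M: Column compares 5, 3, 0 and picks L; Player 1 would get 8.
- B: Column compares 12, 3, 9 and picks L; Player 1 would get 2.
Among 11, 8, 2, the best is 11 at T. Subgame-perfect outcome: (T, R) with payoffs (11, 12).
For the simultaneous game, intersect best replies.
Player 1's best replies: L→M; C→T; R→B.
Column's best replies: T→R; M→L; B→L.
Only (M, L) has each player best-responding; Nash payoffs (8, 5).
Player 1's commitment gain: 11 − 8 = 3.

3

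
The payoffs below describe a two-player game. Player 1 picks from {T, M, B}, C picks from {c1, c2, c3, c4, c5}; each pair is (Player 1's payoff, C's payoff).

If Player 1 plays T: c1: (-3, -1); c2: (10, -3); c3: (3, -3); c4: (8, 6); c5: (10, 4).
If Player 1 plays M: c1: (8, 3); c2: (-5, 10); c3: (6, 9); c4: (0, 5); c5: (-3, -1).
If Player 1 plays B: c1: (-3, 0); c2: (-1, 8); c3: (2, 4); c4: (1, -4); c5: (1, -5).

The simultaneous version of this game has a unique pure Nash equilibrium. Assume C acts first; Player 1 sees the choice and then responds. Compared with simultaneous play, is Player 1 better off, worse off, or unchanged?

worse off

Player 1 best-responds to each possible C move:
- c1: Player 1 compares -3, 8, -3 and picks M; C would get 3.
- c2: Player 1 compares 10, -5, -1 and picks T; C would get -3.
- c3: Player 1 compares 3, 6, 2 and picks M; C would get 9.
- c4: Player 1 compares 8, 0, 1 and picks T; C would get 6.
- c5: Player 1 compares 10, -3, 1 and picks T; C would get 4.
Maximizing over 3, -3, 9, 6, 4, C chooses c3. Subgame-perfect outcome: (M, c3) with payoffs (6, 9).
Under simultaneous play:
Player 1's best replies: c1→M; c2→T; c3→M; c4→T; c5→T.
C's best replies: T→c4; M→c2; B→c2.
The unique mutual best reply is (T, c4), giving (8, 6).
Player 1 earns 6 sequentially versus 8 at the Nash outcome: worse off.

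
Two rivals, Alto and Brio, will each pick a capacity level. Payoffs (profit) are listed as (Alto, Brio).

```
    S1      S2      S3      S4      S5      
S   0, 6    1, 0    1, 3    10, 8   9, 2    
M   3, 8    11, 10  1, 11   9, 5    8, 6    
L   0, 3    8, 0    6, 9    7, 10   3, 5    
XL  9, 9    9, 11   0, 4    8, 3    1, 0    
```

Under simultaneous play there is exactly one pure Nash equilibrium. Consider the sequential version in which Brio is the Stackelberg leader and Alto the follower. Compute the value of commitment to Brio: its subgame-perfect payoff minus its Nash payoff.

2

Work backward from Alto's decision.
- S1 → Alto plays XL (best of 0, 3, 0, 9); Brio gets 9.
- S2 → Alto plays M (best of 1, 11, 8, 9); Brio gets 10.
- S3 → Alto plays L (best of 1, 1, 6, 0); Brio gets 9.
- S4 → Alto plays S (best of 10, 9, 7, 8); Brio gets 8.
- S5 → Alto plays S (best of 9, 8, 3, 1); Brio gets 2.
Brio's induced payoffs are 9, 10, 9, 8, 2, so Brio commits to S2. Subgame-perfect outcome: (M, S2) with payoffs (11, 10).
For the simultaneous game, intersect best replies.
Alto's best replies: S1→XL; S2→M; S3→L; S4→S; S5→S.
Brio's best replies: S→S4; M→S3; L→S4; XL→S2.
The unique mutual best reply is (S, S4), giving (10, 8).
Brio's commitment gain: 10 − 8 = 2.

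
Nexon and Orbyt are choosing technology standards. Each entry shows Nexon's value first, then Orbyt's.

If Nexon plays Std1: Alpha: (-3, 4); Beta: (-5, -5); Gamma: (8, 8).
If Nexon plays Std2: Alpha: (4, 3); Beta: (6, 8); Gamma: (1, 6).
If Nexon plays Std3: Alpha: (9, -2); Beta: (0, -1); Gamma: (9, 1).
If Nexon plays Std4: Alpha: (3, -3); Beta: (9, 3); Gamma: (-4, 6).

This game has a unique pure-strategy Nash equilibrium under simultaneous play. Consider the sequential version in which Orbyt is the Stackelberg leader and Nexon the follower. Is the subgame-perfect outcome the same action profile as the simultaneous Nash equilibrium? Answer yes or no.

Solve by backward induction (Orbyt leads).
- Alpha → Nexon plays Std3 (best of -3, 4, 9, 3); Orbyt gets -2.
- Beta → Nexon plays Std4 (best of -5, 6, 0, 9); Orbyt gets 3.
- Gamma → Nexon plays Std3 (best of 8, 1, 9, -4); Orbyt gets 1.
Among -2, 3, 1, the best is 3 at Beta. Subgame-perfect outcome: (Std4, Beta) with payoffs (9, 3).
Now find the simultaneous Nash equilibrium.
Nexon's best replies: Alpha→Std3; Beta→Std4; Gamma→Std3.
Orbyt's best replies: Std1→Gamma; Std2→Beta; Std3→Gamma; Std4→Gamma.
Only (Std3, Gamma) has each player best-responding; Nash payoffs (9, 1).
Sequential outcome (Std4, Beta) differs from the Nash profile (Std3, Gamma).

no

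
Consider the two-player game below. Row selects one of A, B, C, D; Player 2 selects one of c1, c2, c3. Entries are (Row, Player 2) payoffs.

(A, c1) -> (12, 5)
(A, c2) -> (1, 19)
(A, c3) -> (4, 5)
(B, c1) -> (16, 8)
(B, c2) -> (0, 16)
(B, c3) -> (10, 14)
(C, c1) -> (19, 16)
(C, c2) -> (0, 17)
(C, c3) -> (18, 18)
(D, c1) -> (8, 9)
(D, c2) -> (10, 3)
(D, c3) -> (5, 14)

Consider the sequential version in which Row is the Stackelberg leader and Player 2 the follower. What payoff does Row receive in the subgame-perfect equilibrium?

18

Player 2 best-responds to each possible Row move:
- A: Player 2 compares 5, 19, 5 and picks c2; Row would get 1.
- B: Player 2 compares 8, 16, 14 and picks c2; Row would get 0.
- C: Player 2 compares 16, 17, 18 and picks c3; Row would get 18.
- D: Player 2 compares 9, 3, 14 and picks c3; Row would get 5.
Row's induced payoffs are 1, 0, 18, 5, so Row commits to C. Subgame-perfect outcome: (C, c3) with payoffs (18, 18).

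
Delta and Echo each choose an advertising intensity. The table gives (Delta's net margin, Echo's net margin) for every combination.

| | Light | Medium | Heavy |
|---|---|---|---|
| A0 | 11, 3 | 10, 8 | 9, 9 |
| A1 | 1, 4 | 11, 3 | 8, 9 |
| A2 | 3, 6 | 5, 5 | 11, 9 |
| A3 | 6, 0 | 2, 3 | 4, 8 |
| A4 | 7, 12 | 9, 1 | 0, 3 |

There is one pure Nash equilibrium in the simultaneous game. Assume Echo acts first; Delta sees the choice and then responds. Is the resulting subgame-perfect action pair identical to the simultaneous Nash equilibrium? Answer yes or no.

yes

Delta best-responds to each possible Echo move:
- Light: Delta compares 11, 1, 3, 6, 7 and picks A0; Echo would get 3.
- Medium: Delta compares 10, 11, 5, 2, 9 and picks A1; Echo would get 3.
- Heavy: Delta compares 9, 8, 11, 4, 0 and picks A2; Echo would get 9.
Echo's induced payoffs are 3, 3, 9, so Echo commits to Heavy. Subgame-perfect outcome: (A2, Heavy) with payoffs (11, 9).
Under simultaneous play:
Delta's best replies: Light→A0; Medium→A1; Heavy→A2.
Echo's best replies: A0→Heavy; A1→Heavy; A2→Heavy; A3→Heavy; A4→Light.
The unique mutual best reply is (A2, Heavy), giving (11, 9).
Sequential outcome (A2, Heavy) coincides with the Nash profile (A2, Heavy).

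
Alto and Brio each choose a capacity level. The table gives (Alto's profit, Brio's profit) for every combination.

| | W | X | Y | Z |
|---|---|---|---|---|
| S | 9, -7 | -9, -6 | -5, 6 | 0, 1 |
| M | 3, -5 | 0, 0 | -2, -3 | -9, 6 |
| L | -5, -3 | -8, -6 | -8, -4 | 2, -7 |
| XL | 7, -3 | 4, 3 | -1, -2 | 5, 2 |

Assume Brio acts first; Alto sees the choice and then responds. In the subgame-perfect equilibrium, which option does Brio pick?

X

Work backward from Alto's decision.
- W: Alto compares 9, 3, -5, 7 and picks S; Brio would get -7.
- X: Alto compares -9, 0, -8, 4 and picks XL; Brio would get 3.
- Y: Alto compares -5, -2, -8, -1 and picks XL; Brio would get -2.
- Z: Alto compares 0, -9, 2, 5 and picks XL; Brio would get 2.
Among -7, 3, -2, 2, the best is 3 at X. Subgame-perfect outcome: (XL, X) with payoffs (4, 3).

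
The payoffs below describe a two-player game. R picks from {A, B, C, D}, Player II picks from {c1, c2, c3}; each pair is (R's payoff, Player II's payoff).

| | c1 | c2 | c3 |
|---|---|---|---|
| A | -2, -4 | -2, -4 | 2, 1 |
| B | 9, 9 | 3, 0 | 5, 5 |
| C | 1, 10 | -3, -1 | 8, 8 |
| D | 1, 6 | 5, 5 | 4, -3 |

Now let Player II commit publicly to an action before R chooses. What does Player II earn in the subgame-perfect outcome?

Solve by backward induction (Player II leads).
- c1 → R plays B (best of -2, 9, 1, 1); Player II gets 9.
- c2 → R plays D (best of -2, 3, -3, 5); Player II gets 5.
- c3 → R plays C (best of 2, 5, 8, 4); Player II gets 8.
Player II's induced payoffs are 9, 5, 8, so Player II commits to c1. Subgame-perfect outcome: (B, c1) with payoffs (9, 9).

9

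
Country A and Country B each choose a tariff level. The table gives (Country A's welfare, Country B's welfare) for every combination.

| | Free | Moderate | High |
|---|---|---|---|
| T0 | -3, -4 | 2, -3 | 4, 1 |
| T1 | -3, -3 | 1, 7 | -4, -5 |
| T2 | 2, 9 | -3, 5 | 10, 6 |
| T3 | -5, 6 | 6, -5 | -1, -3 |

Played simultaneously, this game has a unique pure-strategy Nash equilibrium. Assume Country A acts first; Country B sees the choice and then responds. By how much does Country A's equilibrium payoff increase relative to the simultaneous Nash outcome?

2

Solve by backward induction (Country A leads).
- T0: BR = High, leader payoff 4.
- T1: BR = Moderate, leader payoff 1.
- T2: BR = Free, leader payoff 2.
- T3: BR = Free, leader payoff -5.
Among 4, 1, 2, -5, the best is 4 at T0. Subgame-perfect outcome: (T0, High) with payoffs (4, 1).
For the simultaneous game, intersect best replies.
Country A's best replies: Free→T2; Moderate→T3; High→T2.
Country B's best replies: T0→High; T1→Moderate; T2→Free; T3→Free.
The unique mutual best reply is (T2, Free), giving (2, 9).
Country A's commitment gain: 4 − 2 = 2.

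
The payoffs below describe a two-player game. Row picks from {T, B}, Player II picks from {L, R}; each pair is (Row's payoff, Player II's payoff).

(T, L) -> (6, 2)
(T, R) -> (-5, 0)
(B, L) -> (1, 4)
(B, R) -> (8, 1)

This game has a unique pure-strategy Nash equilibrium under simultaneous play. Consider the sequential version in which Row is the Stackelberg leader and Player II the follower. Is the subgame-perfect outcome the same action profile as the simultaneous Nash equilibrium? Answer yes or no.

yes

Player II best-responds to each possible Row move:
- T: Player II compares 2, 0 and picks L; Row would get 6.
- B: Player II compares 4, 1 and picks L; Row would get 1.
Among 6, 1, the best is 6 at T. Subgame-perfect outcome: (T, L) with payoffs (6, 2).
Under simultaneous play:
Row's best replies: L→T; R→B.
Player II's best replies: T→L; B→L.
The unique mutual best reply is (T, L), giving (6, 2).
Sequential outcome (T, L) coincides with the Nash profile (T, L).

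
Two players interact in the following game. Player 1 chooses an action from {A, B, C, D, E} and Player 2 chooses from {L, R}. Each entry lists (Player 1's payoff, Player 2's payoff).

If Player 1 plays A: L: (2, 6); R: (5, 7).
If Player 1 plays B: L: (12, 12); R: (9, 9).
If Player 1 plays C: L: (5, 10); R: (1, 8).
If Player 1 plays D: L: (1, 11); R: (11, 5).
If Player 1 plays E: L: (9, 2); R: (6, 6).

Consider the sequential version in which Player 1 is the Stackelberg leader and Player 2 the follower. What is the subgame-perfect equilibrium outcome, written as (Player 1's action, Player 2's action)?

(B, L)

Backward induction with Player 1 moving first.
- A: BR = R, leader payoff 5.
- B: BR = L, leader payoff 12.
- C: BR = L, leader payoff 5.
- D: BR = L, leader payoff 1.
- E: BR = R, leader payoff 6.
Maximizing over 5, 12, 5, 1, 6, Player 1 chooses B. Subgame-perfect outcome: (B, L) with payoffs (12, 12).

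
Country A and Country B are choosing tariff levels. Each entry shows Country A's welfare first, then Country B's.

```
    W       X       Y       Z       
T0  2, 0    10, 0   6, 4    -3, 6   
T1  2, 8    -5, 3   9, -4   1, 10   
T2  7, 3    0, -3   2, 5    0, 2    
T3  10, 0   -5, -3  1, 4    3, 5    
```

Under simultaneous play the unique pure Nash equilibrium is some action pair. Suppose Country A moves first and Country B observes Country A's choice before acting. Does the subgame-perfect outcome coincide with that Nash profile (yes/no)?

Backward induction with Country A moving first.
- T0 → Country B plays Z (best of 0, 0, 4, 6); Country A gets -3.
- T1 → Country B plays Z (best of 8, 3, -4, 10); Country A gets 1.
- T2 → Country B plays Y (best of 3, -3, 5, 2); Country A gets 2.
- T3 → Country B plays Z (best of 0, -3, 4, 5); Country A gets 3.
Among -3, 1, 2, 3, the best is 3 at T3. Subgame-perfect outcome: (T3, Z) with payoffs (3, 5).
For the simultaneous game, intersect best replies.
Country A's best replies: W→T3; X→T0; Y→T1; Z→T3.
Country B's best replies: T0→Z; T1→Z; T2→Y; T3→Z.
Only (T3, Z) has each player best-responding; Nash payoffs (3, 5).
Sequential outcome (T3, Z) coincides with the Nash profile (T3, Z).

yes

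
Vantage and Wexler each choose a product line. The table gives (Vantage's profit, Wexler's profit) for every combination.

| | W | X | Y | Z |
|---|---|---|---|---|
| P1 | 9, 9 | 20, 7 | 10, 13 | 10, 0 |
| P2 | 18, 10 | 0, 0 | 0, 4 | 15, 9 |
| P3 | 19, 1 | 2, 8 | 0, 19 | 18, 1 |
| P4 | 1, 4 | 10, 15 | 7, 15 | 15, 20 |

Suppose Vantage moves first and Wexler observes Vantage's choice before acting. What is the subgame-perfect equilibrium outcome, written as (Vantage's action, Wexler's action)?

Backward induction with Vantage moving first.
- P1 → Wexler plays Y (best of 9, 7, 13, 0); Vantage gets 10.
- P2 → Wexler plays W (best of 10, 0, 4, 9); Vantage gets 18.
- P3 → Wexler plays Y (best of 1, 8, 19, 1); Vantage gets 0.
- P4 → Wexler plays Z (best of 4, 15, 15, 20); Vantage gets 15.
Vantage's induced payoffs are 10, 18, 0, 15, so Vantage commits to P2. Subgame-perfect outcome: (P2, W) with payoffs (18, 10).

(P2, W)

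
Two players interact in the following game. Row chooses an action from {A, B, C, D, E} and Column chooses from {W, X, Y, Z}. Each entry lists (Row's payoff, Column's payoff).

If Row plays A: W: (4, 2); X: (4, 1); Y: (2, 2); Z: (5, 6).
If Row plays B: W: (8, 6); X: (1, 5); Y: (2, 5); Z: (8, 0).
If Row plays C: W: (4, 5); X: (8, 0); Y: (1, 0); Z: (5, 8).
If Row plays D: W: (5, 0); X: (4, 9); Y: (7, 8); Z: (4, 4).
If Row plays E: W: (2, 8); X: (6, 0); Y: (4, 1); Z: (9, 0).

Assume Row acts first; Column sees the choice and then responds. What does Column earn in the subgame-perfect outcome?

Work backward from Column's decision.
- A: Column compares 2, 1, 2, 6 and picks Z; Row would get 5.
- B: Column compares 6, 5, 5, 0 and picks W; Row would get 8.
- C: Column compares 5, 0, 0, 8 and picks Z; Row would get 5.
- D: Column compares 0, 9, 8, 4 and picks X; Row would get 4.
- E: Column compares 8, 0, 1, 0 and picks W; Row would get 2.
Among 5, 8, 5, 4, 2, the best is 8 at B. Subgame-perfect outcome: (B, W) with payoffs (8, 6).

6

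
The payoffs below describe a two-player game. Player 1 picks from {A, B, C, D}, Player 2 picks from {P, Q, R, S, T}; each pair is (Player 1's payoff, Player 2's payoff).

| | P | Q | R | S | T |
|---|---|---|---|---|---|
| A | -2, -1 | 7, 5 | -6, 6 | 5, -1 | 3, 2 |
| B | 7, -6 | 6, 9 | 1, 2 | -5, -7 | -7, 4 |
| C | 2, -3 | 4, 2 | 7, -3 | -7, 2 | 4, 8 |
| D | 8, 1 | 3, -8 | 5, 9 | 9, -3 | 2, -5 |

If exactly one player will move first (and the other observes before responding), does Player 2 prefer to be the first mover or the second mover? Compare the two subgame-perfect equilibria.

second

If Player 1 leads: Player 2's best replies are A→R, B→Q, C→T, D→R; Player 1's induced payoffs -6, 6, 4, 5; outcome (B, Q), payoffs (6, 9).
If Player 2 leads: Player 1's best replies are P→D, Q→A, R→C, S→D, T→C; Player 2's induced payoffs 1, 5, -3, -3, 8; outcome (C, T), payoffs (4, 8).
Player 2 gets 8 moving first and 9 moving second, so Player 2 prefers to move second.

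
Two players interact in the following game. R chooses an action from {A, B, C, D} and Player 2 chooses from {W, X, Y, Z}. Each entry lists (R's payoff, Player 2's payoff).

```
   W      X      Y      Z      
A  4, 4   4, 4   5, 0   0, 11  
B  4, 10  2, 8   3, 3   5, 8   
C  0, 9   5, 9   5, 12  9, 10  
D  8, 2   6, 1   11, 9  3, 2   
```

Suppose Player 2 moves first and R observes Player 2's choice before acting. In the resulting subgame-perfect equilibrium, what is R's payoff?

Backward induction with Player 2 moving first.
- W: R compares 4, 4, 0, 8 and picks D; Player 2 would get 2.
- X: R compares 4, 2, 5, 6 and picks D; Player 2 would get 1.
- Y: R compares 5, 3, 5, 11 and picks D; Player 2 would get 9.
- Z: R compares 0, 5, 9, 3 and picks C; Player 2 would get 10.
Among 2, 1, 9, 10, the best is 10 at Z. Subgame-perfect outcome: (C, Z) with payoffs (9, 10).

9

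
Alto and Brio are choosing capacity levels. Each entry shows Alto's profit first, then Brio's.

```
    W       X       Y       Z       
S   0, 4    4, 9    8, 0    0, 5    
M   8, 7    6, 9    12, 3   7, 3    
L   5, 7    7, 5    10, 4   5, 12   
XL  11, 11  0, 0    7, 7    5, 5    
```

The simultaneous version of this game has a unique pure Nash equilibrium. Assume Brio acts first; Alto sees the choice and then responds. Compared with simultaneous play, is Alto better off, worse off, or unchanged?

Backward induction with Brio moving first.
- W → Alto plays XL (best of 0, 8, 5, 11); Brio gets 11.
- X → Alto plays L (best of 4, 6, 7, 0); Brio gets 5.
- Y → Alto plays M (best of 8, 12, 10, 7); Brio gets 3.
- Z → Alto plays M (best of 0, 7, 5, 5); Brio gets 3.
Brio's induced payoffs are 11, 5, 3, 3, so Brio commits to W. Subgame-perfect outcome: (XL, W) with payoffs (11, 11).
Under simultaneous play:
Alto's best replies: W→XL; X→L; Y→M; Z→M.
Brio's best replies: S→X; M→X; L→Z; XL→W.
Only (XL, W) has each player best-responding; Nash payoffs (11, 11).
Alto earns 11 sequentially versus 11 at the Nash outcome: unchanged.

unchanged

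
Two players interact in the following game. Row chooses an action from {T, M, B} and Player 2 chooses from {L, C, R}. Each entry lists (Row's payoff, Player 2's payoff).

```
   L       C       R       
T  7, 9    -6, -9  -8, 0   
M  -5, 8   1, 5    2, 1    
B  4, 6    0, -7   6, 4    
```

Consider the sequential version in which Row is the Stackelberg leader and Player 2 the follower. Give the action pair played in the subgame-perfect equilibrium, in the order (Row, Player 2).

Player 2 best-responds to each possible Row move:
- T: BR = L, leader payoff 7.
- M: BR = L, leader payoff -5.
- B: BR = L, leader payoff 4.
Among 7, -5, 4, the best is 7 at T. Subgame-perfect outcome: (T, L) with payoffs (7, 9).

(T, L)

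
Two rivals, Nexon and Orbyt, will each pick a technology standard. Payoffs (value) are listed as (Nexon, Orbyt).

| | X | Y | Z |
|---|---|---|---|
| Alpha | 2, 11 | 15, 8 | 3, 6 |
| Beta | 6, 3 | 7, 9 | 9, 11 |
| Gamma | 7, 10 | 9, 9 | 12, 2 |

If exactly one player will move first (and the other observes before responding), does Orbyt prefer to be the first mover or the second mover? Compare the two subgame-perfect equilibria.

If Nexon leads: Orbyt's best replies are Alpha→X, Beta→Z, Gamma→X; Nexon's induced payoffs 2, 9, 7; outcome (Beta, Z), payoffs (9, 11).
If Orbyt leads: Nexon's best replies are X→Gamma, Y→Alpha, Z→Gamma; Orbyt's induced payoffs 10, 8, 2; outcome (Gamma, X), payoffs (7, 10).
Orbyt gets 10 moving first and 11 moving second, so Orbyt prefers to move second.

second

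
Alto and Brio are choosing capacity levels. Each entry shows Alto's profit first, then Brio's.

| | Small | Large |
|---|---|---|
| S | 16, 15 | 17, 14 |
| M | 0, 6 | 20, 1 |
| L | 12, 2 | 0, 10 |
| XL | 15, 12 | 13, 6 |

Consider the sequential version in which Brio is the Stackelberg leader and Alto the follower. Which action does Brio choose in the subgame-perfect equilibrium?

Small

Alto best-responds to each possible Brio move:
- Small → Alto plays S (best of 16, 0, 12, 15); Brio gets 15.
- Large → Alto plays M (best of 17, 20, 0, 13); Brio gets 1.
Brio's induced payoffs are 15, 1, so Brio commits to Small. Subgame-perfect outcome: (S, Small) with payoffs (16, 15).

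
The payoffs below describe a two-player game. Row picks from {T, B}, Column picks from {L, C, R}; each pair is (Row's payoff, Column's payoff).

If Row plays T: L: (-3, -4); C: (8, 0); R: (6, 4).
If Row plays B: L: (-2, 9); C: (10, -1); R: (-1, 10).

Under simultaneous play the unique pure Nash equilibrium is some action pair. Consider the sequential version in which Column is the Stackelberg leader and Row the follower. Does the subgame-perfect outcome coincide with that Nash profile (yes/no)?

no

Backward induction with Column moving first.
- L: Row compares -3, -2 and picks B; Column would get 9.
- C: Row compares 8, 10 and picks B; Column would get -1.
- R: Row compares 6, -1 and picks T; Column would get 4.
Maximizing over 9, -1, 4, Column chooses L. Subgame-perfect outcome: (B, L) with payoffs (-2, 9).
Now find the simultaneous Nash equilibrium.
Row's best replies: L→B; C→B; R→T.
Column's best replies: T→R; B→R.
Only (T, R) has each player best-responding; Nash payoffs (6, 4).
Sequential outcome (B, L) differs from the Nash profile (T, R).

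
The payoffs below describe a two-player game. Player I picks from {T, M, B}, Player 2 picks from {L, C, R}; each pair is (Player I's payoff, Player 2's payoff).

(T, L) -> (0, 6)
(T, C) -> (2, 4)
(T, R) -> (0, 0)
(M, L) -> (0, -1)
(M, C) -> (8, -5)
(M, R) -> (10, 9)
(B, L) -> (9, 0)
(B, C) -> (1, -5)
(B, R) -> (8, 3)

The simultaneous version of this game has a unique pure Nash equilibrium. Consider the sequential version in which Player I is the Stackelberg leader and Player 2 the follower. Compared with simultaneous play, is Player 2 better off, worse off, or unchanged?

Player 2 best-responds to each possible Player I move:
- T: BR = L, leader payoff 0.
- M: BR = R, leader payoff 10.
- B: BR = R, leader payoff 8.
Maximizing over 0, 10, 8, Player I chooses M. Subgame-perfect outcome: (M, R) with payoffs (10, 9).
Under simultaneous play:
Player I's best replies: L→B; C→M; R→M.
Player 2's best replies: T→L; M→R; B→R.
The unique mutual best reply is (M, R), giving (10, 9).
Player 2 earns 9 sequentially versus 9 at the Nash outcome: unchanged.

unchanged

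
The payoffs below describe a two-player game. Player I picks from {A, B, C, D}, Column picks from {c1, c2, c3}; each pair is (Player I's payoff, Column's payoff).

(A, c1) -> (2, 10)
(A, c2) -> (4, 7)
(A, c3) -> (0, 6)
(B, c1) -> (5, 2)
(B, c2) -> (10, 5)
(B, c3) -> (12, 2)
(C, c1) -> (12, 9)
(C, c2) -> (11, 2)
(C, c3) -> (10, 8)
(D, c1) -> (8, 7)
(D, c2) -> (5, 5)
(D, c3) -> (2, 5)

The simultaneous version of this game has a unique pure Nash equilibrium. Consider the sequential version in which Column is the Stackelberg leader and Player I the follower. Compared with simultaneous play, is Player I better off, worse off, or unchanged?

unchanged

Work backward from Player I's decision.
- c1 → Player I plays C (best of 2, 5, 12, 8); Column gets 9.
- c2 → Player I plays C (best of 4, 10, 11, 5); Column gets 2.
- c3 → Player I plays B (best of 0, 12, 10, 2); Column gets 2.
Among 9, 2, 2, the best is 9 at c1. Subgame-perfect outcome: (C, c1) with payoffs (12, 9).
For the simultaneous game, intersect best replies.
Player I's best replies: c1→C; c2→C; c3→B.
Column's best replies: A→c1; B→c2; C→c1; D→c1.
Only (C, c1) has each player best-responding; Nash payoffs (12, 9).
Player I earns 12 sequentially versus 12 at the Nash outcome: unchanged.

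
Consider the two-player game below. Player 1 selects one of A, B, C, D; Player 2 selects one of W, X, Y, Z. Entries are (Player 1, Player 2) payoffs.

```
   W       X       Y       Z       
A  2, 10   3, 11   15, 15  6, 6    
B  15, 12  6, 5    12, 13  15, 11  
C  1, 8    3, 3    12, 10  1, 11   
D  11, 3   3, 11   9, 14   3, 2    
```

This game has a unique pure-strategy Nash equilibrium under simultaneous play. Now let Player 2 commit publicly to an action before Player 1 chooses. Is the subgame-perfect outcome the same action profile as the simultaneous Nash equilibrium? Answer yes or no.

Player 1 best-responds to each possible Player 2 move:
- W: BR = B, leader payoff 12.
- X: BR = B, leader payoff 5.
- Y: BR = A, leader payoff 15.
- Z: BR = B, leader payoff 11.
Maximizing over 12, 5, 15, 11, Player 2 chooses Y. Subgame-perfect outcome: (A, Y) with payoffs (15, 15).
For the simultaneous game, intersect best replies.
Player 1's best replies: W→B; X→B; Y→A; Z→B.
Player 2's best replies: A→Y; B→Y; C→Z; D→Y.
The unique mutual best reply is (A, Y), giving (15, 15).
Sequential outcome (A, Y) coincides with the Nash profile (A, Y).

yes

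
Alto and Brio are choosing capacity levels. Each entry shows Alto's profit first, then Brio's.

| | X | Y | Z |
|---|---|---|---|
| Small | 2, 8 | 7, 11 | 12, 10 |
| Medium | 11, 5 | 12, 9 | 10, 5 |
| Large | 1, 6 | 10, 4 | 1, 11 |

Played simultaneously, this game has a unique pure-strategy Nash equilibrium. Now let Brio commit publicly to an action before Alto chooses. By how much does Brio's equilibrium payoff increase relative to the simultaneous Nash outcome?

1

Alto best-responds to each possible Brio move:
- X: BR = Medium, leader payoff 5.
- Y: BR = Medium, leader payoff 9.
- Z: BR = Small, leader payoff 10.
Maximizing over 5, 9, 10, Brio chooses Z. Subgame-perfect outcome: (Small, Z) with payoffs (12, 10).
Under simultaneous play:
Alto's best replies: X→Medium; Y→Medium; Z→Small.
Brio's best replies: Small→Y; Medium→Y; Large→Z.
The unique mutual best reply is (Medium, Y), giving (12, 9).
Brio's commitment gain: 10 − 9 = 1.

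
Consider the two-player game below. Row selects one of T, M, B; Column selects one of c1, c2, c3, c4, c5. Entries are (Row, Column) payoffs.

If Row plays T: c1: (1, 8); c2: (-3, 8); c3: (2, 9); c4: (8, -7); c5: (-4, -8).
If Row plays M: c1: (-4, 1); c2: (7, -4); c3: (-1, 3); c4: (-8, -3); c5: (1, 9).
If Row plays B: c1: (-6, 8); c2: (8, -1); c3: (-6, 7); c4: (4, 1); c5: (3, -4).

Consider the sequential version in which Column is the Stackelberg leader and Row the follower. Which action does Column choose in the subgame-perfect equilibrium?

c3

Backward induction with Column moving first.
- c1 → Row plays T (best of 1, -4, -6); Column gets 8.
- c2 → Row plays B (best of -3, 7, 8); Column gets -1.
- c3 → Row plays T (best of 2, -1, -6); Column gets 9.
- c4 → Row plays T (best of 8, -8, 4); Column gets -7.
- c5 → Row plays B (best of -4, 1, 3); Column gets -4.
Among 8, -1, 9, -7, -4, the best is 9 at c3. Subgame-perfect outcome: (T, c3) with payoffs (2, 9).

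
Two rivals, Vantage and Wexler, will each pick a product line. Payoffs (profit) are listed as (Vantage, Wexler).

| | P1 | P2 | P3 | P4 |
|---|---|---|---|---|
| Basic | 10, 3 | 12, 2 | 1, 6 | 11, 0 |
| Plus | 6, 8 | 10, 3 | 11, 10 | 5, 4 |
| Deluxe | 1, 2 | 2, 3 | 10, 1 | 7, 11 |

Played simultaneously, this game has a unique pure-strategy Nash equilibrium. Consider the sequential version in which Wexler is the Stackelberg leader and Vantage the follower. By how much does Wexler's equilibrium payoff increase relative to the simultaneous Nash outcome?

0

Backward induction with Wexler moving first.
- P1: BR = Basic, leader payoff 3.
- P2: BR = Basic, leader payoff 2.
- P3: BR = Plus, leader payoff 10.
- P4: BR = Basic, leader payoff 0.
Maximizing over 3, 2, 10, 0, Wexler chooses P3. Subgame-perfect outcome: (Plus, P3) with payoffs (11, 10).
For the simultaneous game, intersect best replies.
Vantage's best replies: P1→Basic; P2→Basic; P3→Plus; P4→Basic.
Wexler's best replies: Basic→P3; Plus→P3; Deluxe→P4.
Only (Plus, P3) has each player best-responding; Nash payoffs (11, 10).
Wexler's commitment gain: 10 − 10 = 0.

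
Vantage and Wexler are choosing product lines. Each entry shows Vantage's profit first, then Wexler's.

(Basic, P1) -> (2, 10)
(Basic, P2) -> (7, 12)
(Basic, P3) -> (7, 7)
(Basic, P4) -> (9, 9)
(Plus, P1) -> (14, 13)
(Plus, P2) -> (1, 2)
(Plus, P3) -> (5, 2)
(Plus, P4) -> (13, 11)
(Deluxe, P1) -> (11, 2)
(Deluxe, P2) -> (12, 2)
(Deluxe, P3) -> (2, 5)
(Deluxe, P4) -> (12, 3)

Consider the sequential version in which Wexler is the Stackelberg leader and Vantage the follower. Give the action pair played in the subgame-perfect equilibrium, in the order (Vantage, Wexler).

Work backward from Vantage's decision.
- P1: BR = Plus, leader payoff 13.
- P2: BR = Deluxe, leader payoff 2.
- P3: BR = Basic, leader payoff 7.
- P4: BR = Plus, leader payoff 11.
Maximizing over 13, 2, 7, 11, Wexler chooses P1. Subgame-perfect outcome: (Plus, P1) with payoffs (14, 13).

(Plus, P1)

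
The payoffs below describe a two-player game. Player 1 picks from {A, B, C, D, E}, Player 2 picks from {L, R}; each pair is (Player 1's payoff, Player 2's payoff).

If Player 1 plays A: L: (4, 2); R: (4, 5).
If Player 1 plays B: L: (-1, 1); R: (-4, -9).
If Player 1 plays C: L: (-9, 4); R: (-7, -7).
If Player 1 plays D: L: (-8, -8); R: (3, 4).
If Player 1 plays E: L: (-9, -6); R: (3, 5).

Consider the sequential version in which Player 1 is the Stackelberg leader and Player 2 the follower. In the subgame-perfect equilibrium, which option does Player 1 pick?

A

Backward induction with Player 1 moving first.
- A: Player 2 compares 2, 5 and picks R; Player 1 would get 4.
- B: Player 2 compares 1, -9 and picks L; Player 1 would get -1.
- C: Player 2 compares 4, -7 and picks L; Player 1 would get -9.
- D: Player 2 compares -8, 4 and picks R; Player 1 would get 3.
- E: Player 2 compares -6, 5 and picks R; Player 1 would get 3.
Maximizing over 4, -1, -9, 3, 3, Player 1 chooses A. Subgame-perfect outcome: (A, R) with payoffs (4, 5).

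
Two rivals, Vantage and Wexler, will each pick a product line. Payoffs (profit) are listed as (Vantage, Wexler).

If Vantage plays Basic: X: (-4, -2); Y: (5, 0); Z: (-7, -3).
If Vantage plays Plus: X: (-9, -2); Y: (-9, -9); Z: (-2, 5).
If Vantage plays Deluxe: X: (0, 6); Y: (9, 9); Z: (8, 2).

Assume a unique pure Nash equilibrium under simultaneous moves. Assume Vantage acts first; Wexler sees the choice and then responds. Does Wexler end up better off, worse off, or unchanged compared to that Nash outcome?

Work backward from Wexler's decision.
- Basic: Wexler compares -2, 0, -3 and picks Y; Vantage would get 5.
- Plus: Wexler compares -2, -9, 5 and picks Z; Vantage would get -2.
- Deluxe: Wexler compares 6, 9, 2 and picks Y; Vantage would get 9.
Vantage's induced payoffs are 5, -2, 9, so Vantage commits to Deluxe. Subgame-perfect outcome: (Deluxe, Y) with payoffs (9, 9).
Under simultaneous play:
Vantage's best replies: X→Deluxe; Y→Deluxe; Z→Deluxe.
Wexler's best replies: Basic→Y; Plus→Z; Deluxe→Y.
The unique mutual best reply is (Deluxe, Y), giving (9, 9).
Wexler earns 9 sequentially versus 9 at the Nash outcome: unchanged.

unchanged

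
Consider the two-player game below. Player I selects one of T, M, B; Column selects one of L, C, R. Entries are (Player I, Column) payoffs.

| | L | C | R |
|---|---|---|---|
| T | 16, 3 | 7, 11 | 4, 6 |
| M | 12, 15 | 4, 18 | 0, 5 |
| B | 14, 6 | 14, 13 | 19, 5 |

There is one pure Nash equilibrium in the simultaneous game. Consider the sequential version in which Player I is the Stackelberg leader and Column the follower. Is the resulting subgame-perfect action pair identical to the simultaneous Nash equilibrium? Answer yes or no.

yes

Solve by backward induction (Player I leads).
- T → Column plays C (best of 3, 11, 6); Player I gets 7.
- M → Column plays C (best of 15, 18, 5); Player I gets 4.
- B → Column plays C (best of 6, 13, 5); Player I gets 14.
Maximizing over 7, 4, 14, Player I chooses B. Subgame-perfect outcome: (B, C) with payoffs (14, 13).
Under simultaneous play:
Player I's best replies: L→T; C→B; R→B.
Column's best replies: T→C; M→C; B→C.
The unique mutual best reply is (B, C), giving (14, 13).
Sequential outcome (B, C) coincides with the Nash profile (B, C).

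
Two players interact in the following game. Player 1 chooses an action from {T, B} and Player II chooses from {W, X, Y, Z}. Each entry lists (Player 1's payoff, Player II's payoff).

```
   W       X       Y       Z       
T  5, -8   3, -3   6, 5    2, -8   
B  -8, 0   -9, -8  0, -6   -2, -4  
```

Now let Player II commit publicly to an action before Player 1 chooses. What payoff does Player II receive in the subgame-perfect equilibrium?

5

Player 1 best-responds to each possible Player II move:
- W: BR = T, leader payoff -8.
- X: BR = T, leader payoff -3.
- Y: BR = T, leader payoff 5.
- Z: BR = T, leader payoff -8.
Among -8, -3, 5, -8, the best is 5 at Y. Subgame-perfect outcome: (T, Y) with payoffs (6, 5).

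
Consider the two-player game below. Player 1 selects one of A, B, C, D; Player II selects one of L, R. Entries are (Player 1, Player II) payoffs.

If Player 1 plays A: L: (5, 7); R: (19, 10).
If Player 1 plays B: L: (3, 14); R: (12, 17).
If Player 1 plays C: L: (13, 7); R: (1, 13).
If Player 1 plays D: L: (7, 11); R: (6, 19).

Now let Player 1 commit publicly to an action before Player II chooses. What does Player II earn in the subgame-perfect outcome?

Solve by backward induction (Player 1 leads).
- A → Player II plays R (best of 7, 10); Player 1 gets 19.
- B → Player II plays R (best of 14, 17); Player 1 gets 12.
- C → Player II plays R (best of 7, 13); Player 1 gets 1.
- D → Player II plays R (best of 11, 19); Player 1 gets 6.
Maximizing over 19, 12, 1, 6, Player 1 chooses A. Subgame-perfect outcome: (A, R) with payoffs (19, 10).

10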